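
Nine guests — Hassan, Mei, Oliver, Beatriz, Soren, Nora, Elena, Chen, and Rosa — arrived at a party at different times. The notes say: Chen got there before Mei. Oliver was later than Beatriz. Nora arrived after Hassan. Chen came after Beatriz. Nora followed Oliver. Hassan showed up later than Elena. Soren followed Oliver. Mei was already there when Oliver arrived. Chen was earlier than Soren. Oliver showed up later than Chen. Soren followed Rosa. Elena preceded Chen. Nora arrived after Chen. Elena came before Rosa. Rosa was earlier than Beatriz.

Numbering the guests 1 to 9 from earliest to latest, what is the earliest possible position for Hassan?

Elena must come before Hassan — 1 forced predecessor.
Nothing else is forced ahead of Hassan, so their earliest slot is position 1 + 1 = 2.

2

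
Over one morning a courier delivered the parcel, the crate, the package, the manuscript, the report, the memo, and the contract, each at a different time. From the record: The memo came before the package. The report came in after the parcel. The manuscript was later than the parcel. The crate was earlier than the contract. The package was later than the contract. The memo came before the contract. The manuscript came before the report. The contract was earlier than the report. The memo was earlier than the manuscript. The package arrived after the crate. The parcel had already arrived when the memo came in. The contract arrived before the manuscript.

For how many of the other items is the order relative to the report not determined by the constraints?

Forced before the report: the contract, the crate, the manuscript, the memo, and the parcel.
That leaves the package with no forced order relative to the report — 1.

1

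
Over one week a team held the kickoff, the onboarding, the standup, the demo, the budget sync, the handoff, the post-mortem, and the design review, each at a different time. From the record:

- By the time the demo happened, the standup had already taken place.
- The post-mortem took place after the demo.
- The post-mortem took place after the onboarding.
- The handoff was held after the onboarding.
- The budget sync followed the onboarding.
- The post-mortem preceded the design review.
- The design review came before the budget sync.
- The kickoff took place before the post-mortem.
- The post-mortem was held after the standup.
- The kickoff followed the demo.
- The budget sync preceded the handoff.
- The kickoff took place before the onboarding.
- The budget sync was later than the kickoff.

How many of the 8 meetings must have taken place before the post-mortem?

Directly stated before the post-mortem: the demo, the kickoff, the onboarding, and the standup.
No chain forces the handoff (or any of the others) ahead of the post-mortem.
That's the demo, the kickoff, the onboarding, and the standup — 4 in all.

4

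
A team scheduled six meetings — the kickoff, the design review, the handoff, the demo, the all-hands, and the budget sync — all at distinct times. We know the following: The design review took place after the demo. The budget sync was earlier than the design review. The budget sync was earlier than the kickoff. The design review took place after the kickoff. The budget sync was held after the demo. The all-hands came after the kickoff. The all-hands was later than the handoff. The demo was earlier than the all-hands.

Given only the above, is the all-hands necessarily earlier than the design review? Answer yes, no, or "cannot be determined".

cannot be determined

No chain of stated constraints runs from the all-hands to the design review, and none runs from the design review to the all-hands either.
So the relative order of the all-hands and the design review is not fixed by the given facts.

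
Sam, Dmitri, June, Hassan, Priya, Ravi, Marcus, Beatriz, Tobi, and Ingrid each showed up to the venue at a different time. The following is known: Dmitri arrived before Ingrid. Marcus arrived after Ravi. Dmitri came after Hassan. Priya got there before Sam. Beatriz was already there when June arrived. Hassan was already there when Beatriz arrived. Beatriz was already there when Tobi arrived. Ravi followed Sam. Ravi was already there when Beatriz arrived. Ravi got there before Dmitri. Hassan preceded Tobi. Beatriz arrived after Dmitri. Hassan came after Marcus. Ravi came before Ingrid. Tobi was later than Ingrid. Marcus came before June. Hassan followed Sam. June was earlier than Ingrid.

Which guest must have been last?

Every other guest has a chain of constraints placing them before Tobi, so Tobi is last.

Tobi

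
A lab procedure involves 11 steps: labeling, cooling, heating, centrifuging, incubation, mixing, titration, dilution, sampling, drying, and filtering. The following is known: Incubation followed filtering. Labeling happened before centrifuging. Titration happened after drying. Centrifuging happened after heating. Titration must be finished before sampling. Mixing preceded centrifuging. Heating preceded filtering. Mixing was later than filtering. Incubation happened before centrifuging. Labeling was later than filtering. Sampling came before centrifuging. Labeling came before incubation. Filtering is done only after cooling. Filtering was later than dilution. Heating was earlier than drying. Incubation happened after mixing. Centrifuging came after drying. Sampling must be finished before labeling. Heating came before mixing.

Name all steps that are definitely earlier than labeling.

cooling, dilution, drying, filtering, heating, sampling, titration

Directly stated before labeling: filtering and sampling.
Cooling reaches labeling via cooling → filtering → labeling.
Dilution reaches labeling via dilution → filtering → labeling.
Drying reaches labeling via drying → titration → sampling → labeling.
Likewise heating and titration each reach labeling by chaining the stated constraints.
No chain forces incubation (or any of the others) ahead of labeling.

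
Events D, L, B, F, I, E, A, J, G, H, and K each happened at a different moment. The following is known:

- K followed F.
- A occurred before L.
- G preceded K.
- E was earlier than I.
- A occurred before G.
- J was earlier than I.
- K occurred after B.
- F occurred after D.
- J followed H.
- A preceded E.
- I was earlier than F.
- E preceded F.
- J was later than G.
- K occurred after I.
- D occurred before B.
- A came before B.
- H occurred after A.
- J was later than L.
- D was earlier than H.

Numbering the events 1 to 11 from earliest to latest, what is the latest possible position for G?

G must come before F, I, J, and K — 4 events forced after it.
Everything else can be placed before G in some valid order, so G can sit as late as position 11 − 4 = 7.

7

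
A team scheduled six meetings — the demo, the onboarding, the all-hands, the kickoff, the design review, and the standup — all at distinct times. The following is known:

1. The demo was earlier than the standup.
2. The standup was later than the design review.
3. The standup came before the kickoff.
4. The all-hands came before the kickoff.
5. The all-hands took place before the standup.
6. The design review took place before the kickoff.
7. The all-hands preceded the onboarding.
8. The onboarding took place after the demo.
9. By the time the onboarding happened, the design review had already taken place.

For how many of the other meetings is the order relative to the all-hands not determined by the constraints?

Forced after the all-hands: the kickoff, the onboarding, and the standup.
That leaves the demo and the design review with no forced order relative to the all-hands — 2.

2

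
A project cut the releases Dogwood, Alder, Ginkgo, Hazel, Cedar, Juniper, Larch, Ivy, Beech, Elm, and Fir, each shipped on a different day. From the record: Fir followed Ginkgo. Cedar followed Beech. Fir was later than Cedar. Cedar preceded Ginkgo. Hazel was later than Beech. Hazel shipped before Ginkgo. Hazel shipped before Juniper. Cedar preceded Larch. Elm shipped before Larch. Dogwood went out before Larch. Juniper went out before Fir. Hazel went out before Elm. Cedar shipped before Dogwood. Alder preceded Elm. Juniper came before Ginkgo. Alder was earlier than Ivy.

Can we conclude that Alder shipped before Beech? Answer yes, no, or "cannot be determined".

No chain of stated constraints runs from Alder to Beech, and none runs from Beech to Alder either.
So the relative order of Alder and Beech is not fixed by the given facts.

cannot be determined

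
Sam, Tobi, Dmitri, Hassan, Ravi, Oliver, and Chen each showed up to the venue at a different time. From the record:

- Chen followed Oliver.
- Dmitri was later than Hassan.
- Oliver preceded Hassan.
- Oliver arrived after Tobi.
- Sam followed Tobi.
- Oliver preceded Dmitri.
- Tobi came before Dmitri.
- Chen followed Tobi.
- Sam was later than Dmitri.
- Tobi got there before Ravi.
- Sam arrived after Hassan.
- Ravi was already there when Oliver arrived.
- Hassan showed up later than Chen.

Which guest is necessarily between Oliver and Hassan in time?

Chen

Tracing the constraints gives Oliver → Chen → Hassan, so Chen sits after Oliver and before Hassan.
No other guest is forced both after Oliver and before Hassan.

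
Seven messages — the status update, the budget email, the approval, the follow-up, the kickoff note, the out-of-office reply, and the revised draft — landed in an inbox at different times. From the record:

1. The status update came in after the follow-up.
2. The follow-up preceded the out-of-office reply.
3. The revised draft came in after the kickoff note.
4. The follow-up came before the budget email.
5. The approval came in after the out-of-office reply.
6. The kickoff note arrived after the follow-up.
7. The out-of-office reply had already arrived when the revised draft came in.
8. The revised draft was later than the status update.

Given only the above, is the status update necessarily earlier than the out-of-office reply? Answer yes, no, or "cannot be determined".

No chain of stated constraints runs from the status update to the out-of-office reply, and none runs from the out-of-office reply to the status update either.
So the relative order of the status update and the out-of-office reply is not fixed by the given facts.

cannot be determined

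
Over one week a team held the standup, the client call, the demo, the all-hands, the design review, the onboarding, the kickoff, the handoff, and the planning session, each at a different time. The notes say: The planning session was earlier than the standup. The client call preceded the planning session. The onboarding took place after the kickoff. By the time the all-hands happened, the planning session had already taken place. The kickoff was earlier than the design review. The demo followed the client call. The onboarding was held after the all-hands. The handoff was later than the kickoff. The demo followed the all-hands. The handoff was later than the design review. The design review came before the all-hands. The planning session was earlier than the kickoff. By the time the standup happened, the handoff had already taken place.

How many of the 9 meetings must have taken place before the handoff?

4

Directly stated before the handoff: the design review and the kickoff.
The client call reaches the handoff via the client call → the planning session → the kickoff → the handoff.
The planning session reaches the handoff via the planning session → the kickoff → the handoff.
No chain forces the demo (or any of the others) ahead of the handoff.
That's the client call, the design review, the kickoff, and the planning session — 4 in all.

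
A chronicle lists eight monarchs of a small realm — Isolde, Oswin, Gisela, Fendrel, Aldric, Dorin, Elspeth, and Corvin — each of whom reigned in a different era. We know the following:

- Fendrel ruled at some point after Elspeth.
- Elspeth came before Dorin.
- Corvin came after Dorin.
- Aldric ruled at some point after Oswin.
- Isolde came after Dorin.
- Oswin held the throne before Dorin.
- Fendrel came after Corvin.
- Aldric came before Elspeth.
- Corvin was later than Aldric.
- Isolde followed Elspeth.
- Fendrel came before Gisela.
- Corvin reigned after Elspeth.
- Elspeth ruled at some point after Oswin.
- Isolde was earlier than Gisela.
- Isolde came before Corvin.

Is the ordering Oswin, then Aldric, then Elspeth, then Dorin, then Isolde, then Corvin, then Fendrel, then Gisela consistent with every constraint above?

Check each stated constraint against the proposed order — e.g. Aldric is ahead of Corvin; Elspeth is ahead of Fendrel. Every pair is in the required order; nothing is violated.

yes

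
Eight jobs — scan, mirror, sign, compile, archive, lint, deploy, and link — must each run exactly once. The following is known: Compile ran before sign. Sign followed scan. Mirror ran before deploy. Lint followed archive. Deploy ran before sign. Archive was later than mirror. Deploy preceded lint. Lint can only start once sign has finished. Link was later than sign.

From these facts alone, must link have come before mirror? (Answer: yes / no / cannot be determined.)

no

Tracing the constraints gives mirror → deploy → sign → link, so mirror must come before link.
That means link cannot be before mirror.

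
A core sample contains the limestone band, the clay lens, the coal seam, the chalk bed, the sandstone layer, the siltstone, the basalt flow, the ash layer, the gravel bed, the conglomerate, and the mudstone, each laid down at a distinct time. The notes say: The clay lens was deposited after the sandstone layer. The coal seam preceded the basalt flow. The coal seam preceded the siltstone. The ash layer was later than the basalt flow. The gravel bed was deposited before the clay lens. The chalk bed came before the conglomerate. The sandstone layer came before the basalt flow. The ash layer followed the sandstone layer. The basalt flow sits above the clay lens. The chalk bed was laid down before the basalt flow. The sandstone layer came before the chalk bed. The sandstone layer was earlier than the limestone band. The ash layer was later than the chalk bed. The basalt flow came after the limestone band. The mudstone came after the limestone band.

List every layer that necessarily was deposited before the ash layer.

Directly stated before the ash layer: the basalt flow, the chalk bed, and the sandstone layer.
The clay lens reaches the ash layer via the clay lens → the basalt flow → the ash layer.
The coal seam reaches the ash layer via the coal seam → the basalt flow → the ash layer.
The gravel bed reaches the ash layer via the gravel bed → the clay lens → the basalt flow → the ash layer.
Likewise the limestone band reaches the ash layer by chaining the stated constraints.
No chain forces the conglomerate (or any of the others) ahead of the ash layer.

the basalt flow, the chalk bed, the clay lens, the coal seam, the gravel bed, the limestone band, the sandstone layer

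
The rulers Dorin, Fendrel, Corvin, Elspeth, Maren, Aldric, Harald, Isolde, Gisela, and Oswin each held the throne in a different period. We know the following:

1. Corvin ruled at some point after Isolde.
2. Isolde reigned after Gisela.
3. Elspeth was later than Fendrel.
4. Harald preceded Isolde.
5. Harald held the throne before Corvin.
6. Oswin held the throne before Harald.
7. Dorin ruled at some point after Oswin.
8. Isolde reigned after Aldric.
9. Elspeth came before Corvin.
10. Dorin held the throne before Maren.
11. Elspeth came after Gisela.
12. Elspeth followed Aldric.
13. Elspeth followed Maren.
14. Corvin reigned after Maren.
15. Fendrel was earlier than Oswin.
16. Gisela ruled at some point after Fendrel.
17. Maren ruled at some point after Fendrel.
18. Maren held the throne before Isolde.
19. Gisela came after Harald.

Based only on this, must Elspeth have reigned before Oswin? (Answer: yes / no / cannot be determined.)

no

Tracing the constraints gives Oswin → Dorin → Maren → Elspeth, so Oswin must come before Elspeth.
That means Elspeth cannot be before Oswin.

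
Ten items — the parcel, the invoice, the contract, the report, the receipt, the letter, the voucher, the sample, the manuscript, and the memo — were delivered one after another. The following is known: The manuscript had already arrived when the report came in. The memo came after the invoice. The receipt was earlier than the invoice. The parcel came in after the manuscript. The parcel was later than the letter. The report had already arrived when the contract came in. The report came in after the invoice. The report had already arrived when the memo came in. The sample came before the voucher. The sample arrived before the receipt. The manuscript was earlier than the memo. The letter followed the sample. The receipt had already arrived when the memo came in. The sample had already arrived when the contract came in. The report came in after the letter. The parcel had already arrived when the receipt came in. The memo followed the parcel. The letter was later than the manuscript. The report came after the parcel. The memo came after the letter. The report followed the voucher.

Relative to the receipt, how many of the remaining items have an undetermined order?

1

Forced before the receipt: the letter, the manuscript, the parcel, and the sample; forced after the receipt: the contract, the invoice, the memo, and the report.
That leaves the voucher with no forced order relative to the receipt — 1.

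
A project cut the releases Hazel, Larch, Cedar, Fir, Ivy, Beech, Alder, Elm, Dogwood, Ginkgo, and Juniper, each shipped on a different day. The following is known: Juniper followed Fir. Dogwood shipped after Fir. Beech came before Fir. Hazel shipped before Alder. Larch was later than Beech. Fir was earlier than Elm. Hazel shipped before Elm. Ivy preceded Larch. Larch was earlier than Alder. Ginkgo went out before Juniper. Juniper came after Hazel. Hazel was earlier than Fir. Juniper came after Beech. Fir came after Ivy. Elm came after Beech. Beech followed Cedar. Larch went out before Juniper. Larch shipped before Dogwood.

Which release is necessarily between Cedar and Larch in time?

Beech

Tracing the constraints gives Cedar → Beech → Larch, so Beech sits after Cedar and before Larch.
No other release is forced both after Cedar and before Larch.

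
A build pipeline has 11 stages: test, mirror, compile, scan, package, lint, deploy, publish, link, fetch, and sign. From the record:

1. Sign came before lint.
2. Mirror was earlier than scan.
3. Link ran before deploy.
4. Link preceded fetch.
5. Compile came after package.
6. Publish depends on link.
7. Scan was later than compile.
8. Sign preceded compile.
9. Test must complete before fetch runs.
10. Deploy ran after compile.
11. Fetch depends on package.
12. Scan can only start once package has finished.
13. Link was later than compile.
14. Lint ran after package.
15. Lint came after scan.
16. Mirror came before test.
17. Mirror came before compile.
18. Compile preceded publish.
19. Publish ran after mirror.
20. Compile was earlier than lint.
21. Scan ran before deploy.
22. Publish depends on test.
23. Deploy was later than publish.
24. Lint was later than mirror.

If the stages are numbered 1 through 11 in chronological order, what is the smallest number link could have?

Compile, mirror, package, and sign must all come before link — 4 forced predecessors.
Nothing else is forced ahead of link, so its earliest slot is position 4 + 1 = 5.

5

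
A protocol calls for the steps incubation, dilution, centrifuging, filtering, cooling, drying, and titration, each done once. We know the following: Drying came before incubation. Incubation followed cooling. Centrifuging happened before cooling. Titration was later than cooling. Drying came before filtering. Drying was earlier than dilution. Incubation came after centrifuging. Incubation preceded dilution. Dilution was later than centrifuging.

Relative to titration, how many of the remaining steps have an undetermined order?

4

Forced before titration: centrifuging and cooling.
That leaves dilution, drying, filtering, and incubation with no forced order relative to titration — 4.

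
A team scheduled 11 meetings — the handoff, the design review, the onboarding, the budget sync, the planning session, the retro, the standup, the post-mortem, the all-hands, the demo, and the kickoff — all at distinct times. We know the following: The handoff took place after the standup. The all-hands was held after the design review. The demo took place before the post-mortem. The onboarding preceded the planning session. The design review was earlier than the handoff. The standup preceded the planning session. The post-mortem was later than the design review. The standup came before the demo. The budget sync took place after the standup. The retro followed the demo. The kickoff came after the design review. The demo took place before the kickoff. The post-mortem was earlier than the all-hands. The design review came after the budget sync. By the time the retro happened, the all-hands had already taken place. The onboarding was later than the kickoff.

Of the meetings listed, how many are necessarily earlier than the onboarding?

5

Directly stated before the onboarding: the kickoff.
The budget sync reaches the onboarding via the budget sync → the design review → the kickoff → the onboarding.
The demo reaches the onboarding via the demo → the kickoff → the onboarding.
The design review reaches the onboarding via the design review → the kickoff → the onboarding.
Likewise the standup reaches the onboarding by chaining the stated constraints.
That's the budget sync, the demo, the design review, the kickoff, and the standup — 5 in all.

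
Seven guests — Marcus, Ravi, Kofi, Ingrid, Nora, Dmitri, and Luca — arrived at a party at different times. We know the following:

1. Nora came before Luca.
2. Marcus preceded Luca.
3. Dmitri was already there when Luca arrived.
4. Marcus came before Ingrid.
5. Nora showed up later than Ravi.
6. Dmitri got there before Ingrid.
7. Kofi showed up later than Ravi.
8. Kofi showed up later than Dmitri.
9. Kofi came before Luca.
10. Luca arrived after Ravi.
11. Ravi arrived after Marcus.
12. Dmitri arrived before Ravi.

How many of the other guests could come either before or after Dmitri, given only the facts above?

1

Forced after Dmitri: Ingrid, Kofi, Luca, Nora, and Ravi.
That leaves Marcus with no forced order relative to Dmitri — 1.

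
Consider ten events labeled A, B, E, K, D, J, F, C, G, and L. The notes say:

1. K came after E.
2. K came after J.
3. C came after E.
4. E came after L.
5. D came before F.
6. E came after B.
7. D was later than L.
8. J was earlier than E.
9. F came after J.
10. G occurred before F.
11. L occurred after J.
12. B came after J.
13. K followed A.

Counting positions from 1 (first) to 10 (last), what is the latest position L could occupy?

L must come before C, D, E, F, and K — 5 events forced after it.
Everything else can be placed before L in some valid order, so L can sit as late as position 10 − 5 = 5.

5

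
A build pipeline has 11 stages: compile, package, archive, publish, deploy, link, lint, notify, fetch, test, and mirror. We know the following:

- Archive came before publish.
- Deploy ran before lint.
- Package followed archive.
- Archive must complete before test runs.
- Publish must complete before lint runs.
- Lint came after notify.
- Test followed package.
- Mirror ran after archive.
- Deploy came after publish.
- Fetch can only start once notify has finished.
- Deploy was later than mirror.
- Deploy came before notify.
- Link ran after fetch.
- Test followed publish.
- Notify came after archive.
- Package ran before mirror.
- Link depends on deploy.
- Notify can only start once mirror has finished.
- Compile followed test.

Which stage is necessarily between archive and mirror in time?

Tracing the constraints gives archive → package → mirror, so package sits after archive and before mirror.
No other stage is forced both after archive and before mirror.

package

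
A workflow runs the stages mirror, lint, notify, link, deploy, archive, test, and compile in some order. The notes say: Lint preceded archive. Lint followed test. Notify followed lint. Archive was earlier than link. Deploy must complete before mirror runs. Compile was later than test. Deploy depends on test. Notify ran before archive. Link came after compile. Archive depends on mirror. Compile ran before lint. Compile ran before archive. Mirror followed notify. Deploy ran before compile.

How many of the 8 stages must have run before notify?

Directly stated before notify: lint.
Compile reaches notify via compile → lint → notify.
Deploy reaches notify via deploy → compile → lint → notify.
Test reaches notify via test → lint → notify.
That's compile, deploy, lint, and test — 4 in all.

4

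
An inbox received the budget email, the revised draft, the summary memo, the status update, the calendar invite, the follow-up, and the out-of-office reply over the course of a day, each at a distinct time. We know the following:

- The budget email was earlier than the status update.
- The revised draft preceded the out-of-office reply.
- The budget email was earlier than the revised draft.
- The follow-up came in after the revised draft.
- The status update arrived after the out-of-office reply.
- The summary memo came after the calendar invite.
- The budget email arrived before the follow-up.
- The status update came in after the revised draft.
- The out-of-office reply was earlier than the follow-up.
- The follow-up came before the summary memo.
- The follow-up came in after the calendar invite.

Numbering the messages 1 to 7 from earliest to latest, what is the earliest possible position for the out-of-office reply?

3

The budget email and the revised draft must both come before the out-of-office reply — 2 forced predecessors.
Nothing else is forced ahead of the out-of-office reply, so its earliest slot is position 2 + 1 = 3.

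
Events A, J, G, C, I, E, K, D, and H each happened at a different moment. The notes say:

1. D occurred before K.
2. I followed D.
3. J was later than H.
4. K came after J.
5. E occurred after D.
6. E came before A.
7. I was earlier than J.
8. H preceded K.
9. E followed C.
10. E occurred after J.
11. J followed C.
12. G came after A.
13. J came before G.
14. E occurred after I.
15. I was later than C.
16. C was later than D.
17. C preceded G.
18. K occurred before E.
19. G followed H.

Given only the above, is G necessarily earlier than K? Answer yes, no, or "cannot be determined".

no

Tracing the constraints gives K → E → A → G, so K must come before G.
That means G cannot be before K.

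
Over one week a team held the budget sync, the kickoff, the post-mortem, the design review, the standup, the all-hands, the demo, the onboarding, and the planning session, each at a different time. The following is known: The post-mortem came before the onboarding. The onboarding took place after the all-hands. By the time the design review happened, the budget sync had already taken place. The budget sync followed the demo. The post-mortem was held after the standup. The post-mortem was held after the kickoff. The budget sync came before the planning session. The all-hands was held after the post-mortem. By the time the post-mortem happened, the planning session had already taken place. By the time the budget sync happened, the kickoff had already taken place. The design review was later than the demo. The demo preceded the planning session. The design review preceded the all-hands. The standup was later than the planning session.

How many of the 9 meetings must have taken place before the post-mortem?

5

Directly stated before the post-mortem: the kickoff, the planning session, and the standup.
The budget sync reaches the post-mortem via the budget sync → the planning session → the post-mortem.
The demo reaches the post-mortem via the demo → the planning session → the post-mortem.
No chain forces the onboarding (or any of the others) ahead of the post-mortem.
That's the budget sync, the demo, the kickoff, the planning session, and the standup — 5 in all.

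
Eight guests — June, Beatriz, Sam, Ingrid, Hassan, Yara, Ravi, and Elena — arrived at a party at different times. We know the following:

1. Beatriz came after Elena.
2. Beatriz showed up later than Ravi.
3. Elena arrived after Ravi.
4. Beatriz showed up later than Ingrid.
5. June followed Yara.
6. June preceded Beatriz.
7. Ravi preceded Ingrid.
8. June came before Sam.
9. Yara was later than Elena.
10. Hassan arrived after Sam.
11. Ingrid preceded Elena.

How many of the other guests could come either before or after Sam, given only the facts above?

1

Forced before Sam: Elena, Ingrid, June, Ravi, and Yara; forced after Sam: Hassan.
That leaves Beatriz with no forced order relative to Sam — 1.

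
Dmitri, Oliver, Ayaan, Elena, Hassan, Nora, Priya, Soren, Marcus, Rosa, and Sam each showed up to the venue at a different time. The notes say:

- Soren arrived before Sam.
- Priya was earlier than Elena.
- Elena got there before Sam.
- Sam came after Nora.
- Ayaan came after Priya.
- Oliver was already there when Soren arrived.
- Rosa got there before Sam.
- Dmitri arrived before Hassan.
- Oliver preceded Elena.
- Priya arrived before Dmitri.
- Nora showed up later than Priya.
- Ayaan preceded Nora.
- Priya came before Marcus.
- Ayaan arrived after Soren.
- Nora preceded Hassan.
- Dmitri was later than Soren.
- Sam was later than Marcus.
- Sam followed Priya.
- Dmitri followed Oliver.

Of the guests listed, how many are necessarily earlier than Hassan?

6

Directly stated before Hassan: Dmitri and Nora.
Ayaan reaches Hassan via Ayaan → Nora → Hassan.
Oliver reaches Hassan via Oliver → Dmitri → Hassan.
Priya reaches Hassan via Priya → Dmitri → Hassan.
Likewise Soren reaches Hassan by chaining the stated constraints.
No chain forces Elena (or any of the others) ahead of Hassan.
That's Ayaan, Dmitri, Nora, Oliver, Priya, and Soren — 6 in all.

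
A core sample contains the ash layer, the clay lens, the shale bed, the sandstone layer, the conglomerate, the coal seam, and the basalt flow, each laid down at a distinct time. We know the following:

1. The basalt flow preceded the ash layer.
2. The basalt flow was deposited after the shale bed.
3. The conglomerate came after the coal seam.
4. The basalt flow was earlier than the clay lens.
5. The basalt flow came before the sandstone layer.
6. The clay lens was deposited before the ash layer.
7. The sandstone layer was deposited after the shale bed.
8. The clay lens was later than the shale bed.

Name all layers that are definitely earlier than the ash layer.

Directly stated before the ash layer: the basalt flow and the clay lens.
The shale bed reaches the ash layer via the shale bed → the basalt flow → the ash layer.
No chain forces the sandstone layer (or any of the others) ahead of the ash layer.

the basalt flow, the clay lens, the shale bed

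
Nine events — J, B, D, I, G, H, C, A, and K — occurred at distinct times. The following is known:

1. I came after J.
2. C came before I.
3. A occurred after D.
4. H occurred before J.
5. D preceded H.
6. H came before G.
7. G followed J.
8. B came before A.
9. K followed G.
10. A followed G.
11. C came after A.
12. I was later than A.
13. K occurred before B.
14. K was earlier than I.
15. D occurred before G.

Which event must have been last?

Every other event has a chain of constraints placing it before I, so I is last.

I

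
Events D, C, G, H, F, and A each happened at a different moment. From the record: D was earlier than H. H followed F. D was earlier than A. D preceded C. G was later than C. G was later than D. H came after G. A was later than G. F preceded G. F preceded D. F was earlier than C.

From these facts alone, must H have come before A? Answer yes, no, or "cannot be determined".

No chain of stated constraints runs from H to A, and none runs from A to H either.
So the relative order of H and A is not fixed by the given facts.

cannot be determined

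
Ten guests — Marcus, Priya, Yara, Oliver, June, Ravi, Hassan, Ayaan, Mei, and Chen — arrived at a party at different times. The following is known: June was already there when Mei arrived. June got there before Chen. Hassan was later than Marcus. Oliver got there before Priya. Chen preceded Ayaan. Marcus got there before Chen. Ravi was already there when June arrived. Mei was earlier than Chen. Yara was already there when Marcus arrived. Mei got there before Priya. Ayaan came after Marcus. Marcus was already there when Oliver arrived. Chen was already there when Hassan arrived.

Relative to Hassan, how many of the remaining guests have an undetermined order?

3

Forced before Hassan: Chen, June, Marcus, Mei, Ravi, and Yara.
That leaves Ayaan, Oliver, and Priya with no forced order relative to Hassan — 3.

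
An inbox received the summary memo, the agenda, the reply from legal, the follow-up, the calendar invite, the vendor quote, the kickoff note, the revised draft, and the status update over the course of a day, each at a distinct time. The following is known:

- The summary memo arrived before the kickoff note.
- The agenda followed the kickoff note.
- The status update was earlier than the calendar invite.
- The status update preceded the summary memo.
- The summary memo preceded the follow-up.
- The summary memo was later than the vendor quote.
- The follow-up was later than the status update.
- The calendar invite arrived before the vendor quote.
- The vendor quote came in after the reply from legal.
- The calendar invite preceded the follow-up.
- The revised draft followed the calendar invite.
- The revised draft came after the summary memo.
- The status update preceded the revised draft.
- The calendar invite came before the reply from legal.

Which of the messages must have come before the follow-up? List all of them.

Directly stated before the follow-up: the calendar invite, the status update, and the summary memo.
The reply from legal reaches the follow-up via the reply from legal → the vendor quote → the summary memo → the follow-up.
The vendor quote reaches the follow-up via the vendor quote → the summary memo → the follow-up.

the calendar invite, the reply from legal, the status update, the summary memo, the vendor quote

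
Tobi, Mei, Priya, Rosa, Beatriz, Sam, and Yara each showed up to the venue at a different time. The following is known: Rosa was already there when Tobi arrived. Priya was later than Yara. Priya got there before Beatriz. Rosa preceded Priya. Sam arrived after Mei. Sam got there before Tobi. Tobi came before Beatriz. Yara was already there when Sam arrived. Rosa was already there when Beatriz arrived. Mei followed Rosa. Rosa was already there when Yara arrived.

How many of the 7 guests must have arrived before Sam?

Directly stated before Sam: Mei and Yara.
Rosa reaches Sam via Rosa → Yara → Sam.
That's Mei, Rosa, and Yara — 3 in all.

3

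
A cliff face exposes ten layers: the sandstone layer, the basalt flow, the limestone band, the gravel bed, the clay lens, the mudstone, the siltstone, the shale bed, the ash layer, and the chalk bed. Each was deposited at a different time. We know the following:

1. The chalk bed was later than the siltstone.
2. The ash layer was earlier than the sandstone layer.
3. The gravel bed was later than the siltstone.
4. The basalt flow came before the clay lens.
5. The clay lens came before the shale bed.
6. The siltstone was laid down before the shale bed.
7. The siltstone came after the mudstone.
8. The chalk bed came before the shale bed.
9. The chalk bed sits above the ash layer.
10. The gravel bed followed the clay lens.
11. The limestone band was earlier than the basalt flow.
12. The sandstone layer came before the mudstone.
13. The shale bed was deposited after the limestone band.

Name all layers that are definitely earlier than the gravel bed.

Directly stated before the gravel bed: the clay lens and the siltstone.
The ash layer reaches the gravel bed via the ash layer → the sandstone layer → the mudstone → the siltstone → the gravel bed.
The basalt flow reaches the gravel bed via the basalt flow → the clay lens → the gravel bed.
The limestone band reaches the gravel bed via the limestone band → the basalt flow → the clay lens → the gravel bed.
Likewise the mudstone and the sandstone layer each reach the gravel bed by chaining the stated constraints.
No chain forces the chalk bed (or any of the others) ahead of the gravel bed.

the ash layer, the basalt flow, the clay lens, the limestone band, the mudstone, the sandstone layer, the siltstone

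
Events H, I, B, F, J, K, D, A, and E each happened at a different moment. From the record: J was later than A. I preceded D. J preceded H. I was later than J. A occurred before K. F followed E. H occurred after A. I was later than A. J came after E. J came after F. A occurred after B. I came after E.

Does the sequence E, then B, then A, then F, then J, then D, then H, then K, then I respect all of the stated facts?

no

The constraints require I before D, but in the proposed sequence D appears ahead of I. That one violation is enough.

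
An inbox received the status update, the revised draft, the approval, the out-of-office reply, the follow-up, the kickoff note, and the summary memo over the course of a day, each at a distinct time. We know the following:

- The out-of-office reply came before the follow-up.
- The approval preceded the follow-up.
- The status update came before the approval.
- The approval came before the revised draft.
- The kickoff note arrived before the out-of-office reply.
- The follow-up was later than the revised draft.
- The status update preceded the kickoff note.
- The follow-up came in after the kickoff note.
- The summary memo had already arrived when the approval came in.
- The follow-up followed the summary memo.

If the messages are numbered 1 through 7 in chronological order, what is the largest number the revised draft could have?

The revised draft must come before the follow-up — 1 message forced after it.
Everything else can be placed before the revised draft in some valid order, so the revised draft can sit as late as position 7 − 1 = 6.

6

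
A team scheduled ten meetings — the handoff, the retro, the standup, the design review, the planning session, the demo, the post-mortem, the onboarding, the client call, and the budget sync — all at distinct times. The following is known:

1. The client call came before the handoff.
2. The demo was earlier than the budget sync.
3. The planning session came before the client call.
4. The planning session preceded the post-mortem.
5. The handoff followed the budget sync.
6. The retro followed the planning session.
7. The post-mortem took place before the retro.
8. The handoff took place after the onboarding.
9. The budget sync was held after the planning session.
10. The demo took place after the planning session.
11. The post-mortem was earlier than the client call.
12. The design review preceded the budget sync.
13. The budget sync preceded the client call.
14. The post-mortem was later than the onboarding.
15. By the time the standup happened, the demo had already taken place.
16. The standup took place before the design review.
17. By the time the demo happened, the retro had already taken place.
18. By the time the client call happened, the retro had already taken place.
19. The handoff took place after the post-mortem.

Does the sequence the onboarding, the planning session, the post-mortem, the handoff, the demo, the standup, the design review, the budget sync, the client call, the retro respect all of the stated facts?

The constraints require the retro before the demo, but in the proposed sequence the demo appears ahead of the retro. That one violation is enough.

no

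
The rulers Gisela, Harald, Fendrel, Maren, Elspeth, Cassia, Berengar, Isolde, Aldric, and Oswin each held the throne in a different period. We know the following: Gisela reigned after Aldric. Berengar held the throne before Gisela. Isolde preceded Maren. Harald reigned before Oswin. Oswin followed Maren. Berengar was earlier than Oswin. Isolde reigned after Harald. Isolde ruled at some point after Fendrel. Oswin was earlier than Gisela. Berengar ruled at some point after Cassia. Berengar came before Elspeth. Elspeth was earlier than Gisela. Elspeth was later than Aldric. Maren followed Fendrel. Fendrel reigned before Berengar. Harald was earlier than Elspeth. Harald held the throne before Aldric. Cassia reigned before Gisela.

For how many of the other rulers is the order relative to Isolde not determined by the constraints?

4

Forced before Isolde: Fendrel and Harald; forced after Isolde: Gisela, Maren, and Oswin.
That leaves Aldric, Berengar, Cassia, and Elspeth with no forced order relative to Isolde — 4.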